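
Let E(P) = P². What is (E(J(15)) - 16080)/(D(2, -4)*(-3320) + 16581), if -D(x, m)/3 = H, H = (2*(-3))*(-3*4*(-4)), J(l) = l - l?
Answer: 5360/950633 ≈ 0.0056383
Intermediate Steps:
J(l) = 0
H = -288 (H = -(-72)*(-4) = -6*48 = -288)
D(x, m) = 864 (D(x, m) = -3*(-288) = 864)
(E(J(15)) - 16080)/(D(2, -4)*(-3320) + 16581) = (0² - 16080)/(864*(-3320) + 16581) = (0 - 16080)/(-2868480 + 16581) = -16080/(-2851899) = -16080*(-1/2851899) = 5360/950633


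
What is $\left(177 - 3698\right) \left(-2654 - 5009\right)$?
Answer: $26981423$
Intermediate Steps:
$\left(177 - 3698\right) \left(-2654 - 5009\right) = \left(-3521\right) \left(-7663\right) = 26981423$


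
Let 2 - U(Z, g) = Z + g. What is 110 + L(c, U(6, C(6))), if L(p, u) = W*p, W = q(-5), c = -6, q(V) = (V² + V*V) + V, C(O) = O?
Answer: -160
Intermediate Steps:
q(V) = V + 2*V² (q(V) = (V² + V²) + V = 2*V² + V = V + 2*V²)
W = 45 (W = -5*(1 + 2*(-5)) = -5*(1 - 10) = -5*(-9) = 45)
U(Z, g) = 2 - Z - g (U(Z, g) = 2 - (Z + g) = 2 + (-Z - g) = 2 - Z - g)
L(p, u) = 45*p
110 + L(c, U(6, C(6))) = 110 + 45*(-6) = 110 - 270 = -160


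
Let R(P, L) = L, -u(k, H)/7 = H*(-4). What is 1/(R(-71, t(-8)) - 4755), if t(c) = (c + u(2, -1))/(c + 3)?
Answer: -5/23739 ≈ -0.00021062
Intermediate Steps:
u(k, H) = 28*H (u(k, H) = -7*H*(-4) = -(-28)*H = 28*H)
t(c) = (-28 + c)/(3 + c) (t(c) = (c + 28*(-1))/(c + 3) = (c - 28)/(3 + c) = (-28 + c)/(3 + c))
1/(R(-71, t(-8)) - 4755) = 1/((-28 - 8)/(3 - 8) - 4755) = 1/(-36/(-5) - 4755) = 1/(-⅕*(-36) - 4755) = 1/(36/5 - 4755) = 1/(-23739/5) = -5/23739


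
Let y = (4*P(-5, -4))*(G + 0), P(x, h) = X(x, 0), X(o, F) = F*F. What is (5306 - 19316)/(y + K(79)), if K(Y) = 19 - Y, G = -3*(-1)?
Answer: 467/2 ≈ 233.50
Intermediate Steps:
X(o, F) = F**2
P(x, h) = 0 (P(x, h) = 0**2 = 0)
G = 3
y = 0 (y = (4*0)*(3 + 0) = 0*3 = 0)
(5306 - 19316)/(y + K(79)) = (5306 - 19316)/(0 + (19 - 1*79)) = -14010/(0 + (19 - 79)) = -14010/(0 - 60) = -14010/(-60) = -14010*(-1/60) = 467/2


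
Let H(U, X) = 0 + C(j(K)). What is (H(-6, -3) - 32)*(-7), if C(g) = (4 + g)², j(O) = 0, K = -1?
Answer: 112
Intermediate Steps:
H(U, X) = 16 (H(U, X) = 0 + (4 + 0)² = 0 + 4² = 0 + 16 = 16)
(H(-6, -3) - 32)*(-7) = (16 - 32)*(-7) = -16*(-7) = 112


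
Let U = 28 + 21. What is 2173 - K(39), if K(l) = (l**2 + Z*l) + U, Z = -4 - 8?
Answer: 1071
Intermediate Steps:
Z = -12
U = 49
K(l) = 49 + l**2 - 12*l (K(l) = (l**2 - 12*l) + 49 = 49 + l**2 - 12*l)
2173 - K(39) = 2173 - (49 + 39**2 - 12*39) = 2173 - (49 + 1521 - 468) = 2173 - 1*1102 = 2173 - 1102 = 1071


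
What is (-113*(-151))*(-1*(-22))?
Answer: 375386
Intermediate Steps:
(-113*(-151))*(-1*(-22)) = 17063*22 = 375386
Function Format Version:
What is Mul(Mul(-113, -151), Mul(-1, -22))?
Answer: 375386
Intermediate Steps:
Mul(Mul(-113, -151), Mul(-1, -22)) = Mul(17063, 22) = 375386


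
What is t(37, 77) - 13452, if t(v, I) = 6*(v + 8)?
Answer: -13182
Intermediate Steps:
t(v, I) = 48 + 6*v (t(v, I) = 6*(8 + v) = 48 + 6*v)
t(37, 77) - 13452 = (48 + 6*37) - 13452 = (48 + 222) - 13452 = 270 - 13452 = -13182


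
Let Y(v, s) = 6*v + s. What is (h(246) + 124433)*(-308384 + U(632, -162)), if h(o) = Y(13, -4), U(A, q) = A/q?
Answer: -3110112645940/81 ≈ -3.8396e+10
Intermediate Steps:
Y(v, s) = s + 6*v
h(o) = 74 (h(o) = -4 + 6*13 = -4 + 78 = 74)
(h(246) + 124433)*(-308384 + U(632, -162)) = (74 + 124433)*(-308384 + 632/(-162)) = 124507*(-308384 + 632*(-1/162)) = 124507*(-308384 - 316/81) = 124507*(-24979420/81) = -3110112645940/81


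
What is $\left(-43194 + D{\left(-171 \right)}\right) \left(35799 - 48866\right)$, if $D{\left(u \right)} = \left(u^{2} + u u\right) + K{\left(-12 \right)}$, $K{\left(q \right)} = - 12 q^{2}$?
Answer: $-177188520$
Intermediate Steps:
$D{\left(u \right)} = -1728 + 2 u^{2}$ ($D{\left(u \right)} = \left(u^{2} + u u\right) - 12 \left(-12\right)^{2} = \left(u^{2} + u^{2}\right) - 1728 = 2 u^{2} - 1728 = -1728 + 2 u^{2}$)
$\left(-43194 + D{\left(-171 \right)}\right) \left(35799 - 48866\right) = \left(-43194 - \left(1728 - 2 \left(-171\right)^{2}\right)\right) \left(35799 - 48866\right) = \left(-43194 + \left(-1728 + 2 \cdot 29241\right)\right) \left(-13067\right) = \left(-43194 + \left(-1728 + 58482\right)\right) \left(-13067\right) = \left(-43194 + 56754\right) \left(-13067\right) = 13560 \left(-13067\right) = -177188520$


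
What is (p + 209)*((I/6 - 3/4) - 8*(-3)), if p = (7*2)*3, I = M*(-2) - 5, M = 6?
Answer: 61495/12 ≈ 5124.6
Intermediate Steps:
I = -17 (I = 6*(-2) - 5 = -12 - 5 = -17)
p = 42 (p = 14*3 = 42)
(p + 209)*((I/6 - 3/4) - 8*(-3)) = (42 + 209)*((-17/6 - 3/4) - 8*(-3)) = 251*((-17*⅙ - 3*¼) + 24) = 251*((-17/6 - ¾) + 24) = 251*(-43/12 + 24) = 251*(245/12) = 61495/12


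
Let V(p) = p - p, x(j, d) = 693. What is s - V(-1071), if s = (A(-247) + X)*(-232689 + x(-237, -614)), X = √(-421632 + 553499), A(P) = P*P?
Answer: -14153843964 - 231996*√131867 ≈ -1.4238e+10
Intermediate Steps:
A(P) = P²
X = √131867 ≈ 363.13
V(p) = 0
s = -14153843964 - 231996*√131867 (s = ((-247)² + √131867)*(-232689 + 693) = (61009 + √131867)*(-231996) = -14153843964 - 231996*√131867 ≈ -1.4238e+10)
s - V(-1071) = (-14153843964 - 231996*√131867) - 1*0 = (-14153843964 - 231996*√131867) + 0 = -14153843964 - 231996*√131867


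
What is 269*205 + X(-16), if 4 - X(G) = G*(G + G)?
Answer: 54637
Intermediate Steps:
X(G) = 4 - 2*G² (X(G) = 4 - G*(G + G) = 4 - G*2*G = 4 - 2*G²)
269*205 + X(-16) = 269*205 + (4 - 2*(-16)²) = 55145 + (4 - 2*256) = 55145 + (4 - 512) = 55145 - 508 = 54637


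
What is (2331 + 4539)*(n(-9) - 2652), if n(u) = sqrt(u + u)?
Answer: -18219240 + 20610*I*sqrt(2) ≈ -1.8219e+7 + 29147.0*I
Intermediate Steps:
n(u) = sqrt(2)*sqrt(u) (n(u) = sqrt(2*u) = sqrt(2)*sqrt(u))
(2331 + 4539)*(n(-9) - 2652) = (2331 + 4539)*(sqrt(2)*sqrt(-9) - 2652) = 6870*(sqrt(2)*(3*I) - 2652) = 6870*(3*I*sqrt(2) - 2652) = 6870*(-2652 + 3*I*sqrt(2)) = -18219240 + 20610*I*sqrt(2)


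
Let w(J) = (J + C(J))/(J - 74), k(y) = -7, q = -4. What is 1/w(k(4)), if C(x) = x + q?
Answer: 9/2 ≈ 4.5000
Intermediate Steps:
C(x) = -4 + x (C(x) = x - 4 = -4 + x)
w(J) = (-4 + 2*J)/(-74 + J) (w(J) = (J + (-4 + J))/(J - 74) = (-4 + 2*J)/(-74 + J))
1/w(k(4)) = 1/(2*(-2 - 7)/(-74 - 7)) = 1/(2*(-9)/(-81)) = 1/(2*(-1/81)*(-9)) = 1/(2/9) = 9/2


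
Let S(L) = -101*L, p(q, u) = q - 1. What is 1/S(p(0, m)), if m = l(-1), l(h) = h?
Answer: 1/101 ≈ 0.0099010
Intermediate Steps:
m = -1
p(q, u) = -1 + q
1/S(p(0, m)) = 1/(-101*(-1 + 0)) = 1/(-101*(-1)) = 1/101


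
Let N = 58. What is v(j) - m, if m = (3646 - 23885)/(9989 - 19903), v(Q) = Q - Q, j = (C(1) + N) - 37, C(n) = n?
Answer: -20239/9914 ≈ -2.0415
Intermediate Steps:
j = 22 (j = (1 + 58) - 37 = 59 - 37 = 22)
v(Q) = 0
m = 20239/9914 (m = -20239/(-9914) = -20239*(-1/9914) = 20239/9914 ≈ 2.0415)
v(j) - m = 0 - 1*20239/9914 = 0 - 20239/9914 = -20239/9914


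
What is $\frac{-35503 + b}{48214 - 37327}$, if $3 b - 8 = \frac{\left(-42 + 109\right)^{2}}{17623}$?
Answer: $- \frac{625620878}{191861601} \approx -3.2608$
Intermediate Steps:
$b = \frac{48491}{17623}$ ($b = \frac{8}{3} + \frac{\left(-42 + 109\right)^{2} \cdot \frac{1}{17623}}{3} = \frac{8}{3} + \frac{67^{2} \cdot \frac{1}{17623}}{3} = \frac{8}{3} + \frac{4489 \cdot \frac{1}{17623}}{3} = \frac{8}{3} + \frac{1}{3} \cdot \frac{4489}{17623} = \frac{8}{3} + \frac{4489}{52869} = \frac{48491}{17623} \approx 2.7516$)
$\frac{-35503 + b}{48214 - 37327} = \frac{-35503 + \frac{48491}{17623}}{48214 - 37327} = - \frac{625620878}{17623 \cdot 10887} = \left(- \frac{625620878}{17623}\right) \frac{1}{10887} = - \frac{625620878}{191861601}$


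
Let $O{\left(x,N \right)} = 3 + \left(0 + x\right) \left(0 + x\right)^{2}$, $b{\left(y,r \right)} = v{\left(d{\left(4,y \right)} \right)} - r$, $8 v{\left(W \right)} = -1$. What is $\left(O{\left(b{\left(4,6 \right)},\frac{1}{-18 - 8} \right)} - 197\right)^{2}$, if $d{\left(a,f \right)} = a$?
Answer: $\frac{47079018529}{262144} \approx 1.7959 \cdot 10^{5}$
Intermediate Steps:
$v{\left(W \right)} = - \frac{1}{8}$ ($v{\left(W \right)} = \frac{1}{8} \left(-1\right) = - \frac{1}{8}$)
$b{\left(y,r \right)} = - \frac{1}{8} - r$
$O{\left(x,N \right)} = 3 + x^{3}$ ($O{\left(x,N \right)} = 3 + x x^{2} = 3 + x^{3}$)
$\left(O{\left(b{\left(4,6 \right)},\frac{1}{-18 - 8} \right)} - 197\right)^{2} = \left(\left(3 + \left(- \frac{1}{8} - 6\right)^{3}\right) - 197\right)^{2} = \left(\left(3 + \left(- \frac{49}{8}\right)^{3}\right) - 197\right)^{2} = \left(\left(3 - \frac{117649}{512}\right) - 197\right)^{2} = \left(- \frac{116113}{512} - 197\right)^{2} = \left(- \frac{216977}{512}\right)^{2} = \frac{47079018529}{262144}$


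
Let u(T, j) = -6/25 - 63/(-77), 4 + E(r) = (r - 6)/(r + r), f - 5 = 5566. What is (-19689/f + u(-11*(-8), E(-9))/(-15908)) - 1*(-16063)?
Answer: 130464175476337/8123817900 ≈ 16059.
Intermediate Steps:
f = 5571 (f = 5 + 5566 = 5571)
E(r) = -4 + (-6 + r)/(2*r) (E(r) = -4 + (r - 6)/(r + r) = -4 + (-6 + r)/((2*r)) = -4 + (-6 + r)*(1/(2*r)) = -4 + (-6 + r)/(2*r))
u(T, j) = 159/275 (u(T, j) = -6*1/25 - 63*(-1/77) = -6/25 + 9/11 = 159/275)
(-19689/f + u(-11*(-8), E(-9))/(-15908)) - 1*(-16063) = (-19689/5571 + (159/275)/(-15908)) - 1*(-16063) = (-19689*1/5571 + (159/275)*(-1/15908)) + 16063 = (-6563/1857 - 159/4374700) + 16063 = -28711451363/8123817900 + 16063 = 130464175476337/8123817900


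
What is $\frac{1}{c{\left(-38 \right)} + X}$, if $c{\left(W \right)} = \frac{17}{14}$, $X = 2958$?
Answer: $\frac{14}{41429} \approx 0.00033793$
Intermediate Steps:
$c{\left(W \right)} = \frac{17}{14}$ ($c{\left(W \right)} = 17 \cdot \frac{1}{14} = \frac{17}{14}$)
$\frac{1}{c{\left(-38 \right)} + X} = \frac{1}{\frac{17}{14} + 2958} = \frac{1}{\frac{41429}{14}} = \frac{14}{41429}$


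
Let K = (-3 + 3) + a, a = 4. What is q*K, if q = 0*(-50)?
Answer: 0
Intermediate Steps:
q = 0
K = 4 (K = (-3 + 3) + 4 = 0 + 4 = 4)
q*K = 0*4 = 0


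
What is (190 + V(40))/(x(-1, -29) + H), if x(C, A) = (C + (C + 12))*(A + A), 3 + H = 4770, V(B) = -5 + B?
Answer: 225/4187 ≈ 0.053738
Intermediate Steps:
H = 4767 (H = -3 + 4770 = 4767)
x(C, A) = 2*A*(12 + 2*C) (x(C, A) = (C + (12 + C))*(2*A) = (12 + 2*C)*(2*A) = 2*A*(12 + 2*C))
(190 + V(40))/(x(-1, -29) + H) = (190 + (-5 + 40))/(4*(-29)*(6 - 1) + 4767) = (190 + 35)/(4*(-29)*5 + 4767) = 225/(-580 + 4767) = 225/4187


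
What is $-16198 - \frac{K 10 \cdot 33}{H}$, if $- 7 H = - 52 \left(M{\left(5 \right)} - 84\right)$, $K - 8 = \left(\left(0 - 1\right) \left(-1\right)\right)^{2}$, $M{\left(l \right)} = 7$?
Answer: $- \frac{421013}{26} \approx -16193.0$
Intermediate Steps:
$K = 9$ ($K = 8 + \left(\left(0 - 1\right) \left(-1\right)\right)^{2} = 8 + \left(\left(-1\right) \left(-1\right)\right)^{2} = 8 + 1^{2} = 8 + 1 = 9$)
$H = -572$ ($H = - \frac{\left(-52\right) \left(7 - 84\right)}{7} = - \frac{\left(-52\right) \left(-77\right)}{7} = \left(- \frac{1}{7}\right) 4004 = -572$)
$-16198 - \frac{K 10 \cdot 33}{H} = -16198 - \frac{9 \cdot 10 \cdot 33}{-572} = -16198 - 90 \cdot 33 \left(- \frac{1}{572}\right) = -16198 - 2970 \left(- \frac{1}{572}\right) = -16198 - - \frac{135}{26} = -16198 + \frac{135}{26} = - \frac{421013}{26}$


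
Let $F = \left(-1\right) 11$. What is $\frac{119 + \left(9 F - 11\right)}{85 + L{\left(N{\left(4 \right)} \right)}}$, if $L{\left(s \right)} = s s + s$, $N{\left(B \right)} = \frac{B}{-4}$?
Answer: $\frac{9}{85} \approx 0.10588$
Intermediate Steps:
$N{\left(B \right)} = - \frac{B}{4}$ ($N{\left(B \right)} = B \left(- \frac{1}{4}\right) = - \frac{B}{4}$)
$L{\left(s \right)} = s + s^{2}$ ($L{\left(s \right)} = s^{2} + s = s + s^{2}$)
$F = -11$
$\frac{119 + \left(9 F - 11\right)}{85 + L{\left(N{\left(4 \right)} \right)}} = \frac{119 + \left(9 \left(-11\right) - 11\right)}{85 + \left(- \frac{1}{4}\right) 4 \left(1 - 1\right)} = \frac{119 - 110}{85 - \left(1 - 1\right)} = \frac{119 - 110}{85 - 0} = \frac{9}{85 + 0} = \frac{9}{85}$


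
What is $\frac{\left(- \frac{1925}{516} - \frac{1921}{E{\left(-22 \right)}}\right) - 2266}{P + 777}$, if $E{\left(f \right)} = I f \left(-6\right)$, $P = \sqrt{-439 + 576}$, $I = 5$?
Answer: $- \frac{8352433761}{2854990160} + \frac{10749593 \sqrt{137}}{2854990160} \approx -2.8815$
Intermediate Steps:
$P = \sqrt{137} \approx 11.705$
$E{\left(f \right)} = - 30 f$ ($E{\left(f \right)} = 5 f \left(-6\right) = - 30 f$)
$\frac{\left(- \frac{1925}{516} - \frac{1921}{E{\left(-22 \right)}}\right) - 2266}{P + 777} = \frac{\left(- \frac{1925}{516} - \frac{1921}{\left(-30\right) \left(-22\right)}\right) - 2266}{\sqrt{137} + 777} = \frac{\left(\left(-1925\right) \frac{1}{516} - \frac{1921}{660}\right) - 2266}{777 + \sqrt{137}} = \frac{\left(- \frac{1925}{516} - \frac{1921}{660}\right) - 2266}{777 + \sqrt{137}} = \frac{- \frac{31413}{4730} - 2266}{777 + \sqrt{137}} = - \frac{10749593}{4730 \left(777 + \sqrt{137}\right)}$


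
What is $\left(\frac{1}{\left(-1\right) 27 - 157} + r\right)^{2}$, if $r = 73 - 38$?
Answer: $\frac{41460721}{33856} \approx 1224.6$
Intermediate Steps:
$r = 35$ ($r = 73 - 38 = 35$)
$\left(\frac{1}{\left(-1\right) 27 - 157} + r\right)^{2} = \left(\frac{1}{\left(-1\right) 27 - 157} + 35\right)^{2} = \left(\frac{1}{-27 - 157} + 35\right)^{2} = \left(\frac{1}{-184} + 35\right)^{2} = \left(- \frac{1}{184} + 35\right)^{2} = \left(\frac{6439}{184}\right)^{2} = \frac{41460721}{33856}$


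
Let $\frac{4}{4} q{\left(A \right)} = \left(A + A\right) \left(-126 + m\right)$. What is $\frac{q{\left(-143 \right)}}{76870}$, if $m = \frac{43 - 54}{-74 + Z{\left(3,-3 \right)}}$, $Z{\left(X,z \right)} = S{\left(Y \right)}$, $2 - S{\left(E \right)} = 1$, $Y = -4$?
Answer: $\frac{1313741}{2805755} \approx 0.46823$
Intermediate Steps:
$S{\left(E \right)} = 1$ ($S{\left(E \right)} = 2 - 1 = 1$)
$Z{\left(X,z \right)} = 1$
$m = \frac{11}{73}$ ($m = \frac{43 - 54}{-74 + 1} = - \frac{11}{-73} = \left(-11\right) \left(- \frac{1}{73}\right) = \frac{11}{73} \approx 0.15068$)
$q{\left(A \right)} = - \frac{18374 A}{73}$ ($q{\left(A \right)} = \left(A + A\right) \left(-126 + \frac{11}{73}\right) = 2 A \left(- \frac{9187}{73}\right) = - \frac{18374 A}{73}$)
$\frac{q{\left(-143 \right)}}{76870} = \frac{\left(- \frac{18374}{73}\right) \left(-143\right)}{76870} = \frac{2627482}{73} \cdot \frac{1}{76870} = \frac{1313741}{2805755}$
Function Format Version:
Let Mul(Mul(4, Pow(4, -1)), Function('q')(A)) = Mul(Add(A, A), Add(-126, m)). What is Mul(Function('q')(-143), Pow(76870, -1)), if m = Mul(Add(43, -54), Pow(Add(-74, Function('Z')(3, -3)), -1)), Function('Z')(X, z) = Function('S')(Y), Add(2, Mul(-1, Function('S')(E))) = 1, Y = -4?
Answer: Rational(1313741, 2805755) ≈ 0.46823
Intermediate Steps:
Function('S')(E) = 1 (Function('S')(E) = Add(2, Mul(-1, 1)) = Add(2, -1) = 1)
Function('Z')(X, z) = 1
m = Rational(11, 73) (m = Mul(Add(43, -54), Pow(Add(-74, 1), -1)) = Mul(-11, Pow(-73, -1)) = Mul(-11, Rational(-1, 73)) = Rational(11, 73) ≈ 0.15068)
Function('q')(A) = Mul(Rational(-18374, 73), A) (Function('q')(A) = Mul(Add(A, A), Add(-126, Rational(11, 73))) = Mul(Mul(2, A), Rational(-9187, 73)) = Mul(Rational(-18374, 73), A))
Mul(Function('q')(-143), Pow(76870, -1)) = Mul(Mul(Rational(-18374, 73), -143), Pow(76870, -1)) = Mul(Rational(2627482, 73), Rational(1, 76870)) = Rational(1313741, 2805755)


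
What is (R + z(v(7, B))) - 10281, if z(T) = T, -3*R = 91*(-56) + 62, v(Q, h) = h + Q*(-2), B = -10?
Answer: -8627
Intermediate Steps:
v(Q, h) = h - 2*Q
R = 1678 (R = -(91*(-56) + 62)/3 = -(-5096 + 62)/3 = -⅓*(-5034) = 1678)
(R + z(v(7, B))) - 10281 = (1678 + (-10 - 2*7)) - 10281 = (1678 + (-10 - 14)) - 10281 = (1678 - 24) - 10281 = 1654 - 10281 = -8627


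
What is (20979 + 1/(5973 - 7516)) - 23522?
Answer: -3923850/1543 ≈ -2543.0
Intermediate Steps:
(20979 + 1/(5973 - 7516)) - 23522 = (20979 + 1/(-1543)) - 23522 = (20979 - 1/1543) - 23522 = 32370596/1543 - 23522 = -3923850/1543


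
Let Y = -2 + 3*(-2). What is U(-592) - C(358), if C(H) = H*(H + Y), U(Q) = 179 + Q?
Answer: -125713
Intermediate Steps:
Y = -8 (Y = -2 - 6 = -8)
C(H) = H*(-8 + H) (C(H) = H*(H - 8) = H*(-8 + H))
U(-592) - C(358) = (179 - 592) - 358*(-8 + 358) = -413 - 358*350 = -413 - 1*125300 = -413 - 125300 = -125713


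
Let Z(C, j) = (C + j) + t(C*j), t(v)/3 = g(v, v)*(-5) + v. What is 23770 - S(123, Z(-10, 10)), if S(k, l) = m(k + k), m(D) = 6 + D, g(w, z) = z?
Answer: 23518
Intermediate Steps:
t(v) = -12*v (t(v) = 3*(v*(-5) + v) = 3*(-5*v + v) = 3*(-4*v) = -12*v)
Z(C, j) = C + j - 12*C*j (Z(C, j) = (C + j) - 12*C*j = C + j - 12*C*j)
S(k, l) = 6 + 2*k (S(k, l) = 6 + (k + k) = 6 + 2*k)
23770 - S(123, Z(-10, 10)) = 23770 - (6 + 2*123) = 23770 - (6 + 246) = 23770 - 1*252 = 23770 - 252 = 23518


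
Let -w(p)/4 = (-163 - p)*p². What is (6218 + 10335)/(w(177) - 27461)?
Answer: 16553/42579979 ≈ 0.00038875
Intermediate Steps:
w(p) = -4*p²*(-163 - p) (w(p) = -4*(-163 - p)*p² = -4*p²*(-163 - p))
(6218 + 10335)/(w(177) - 27461) = (6218 + 10335)/(4*177²*(163 + 177) - 27461) = 16553/(4*31329*340 - 27461) = 16553/(42607440 - 27461) = 16553/42579979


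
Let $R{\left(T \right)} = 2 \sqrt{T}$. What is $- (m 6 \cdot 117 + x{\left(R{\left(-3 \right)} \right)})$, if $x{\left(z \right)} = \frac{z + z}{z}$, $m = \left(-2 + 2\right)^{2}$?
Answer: $-2$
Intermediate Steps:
$m = 0$ ($m = 0^{2} = 0$)
$x{\left(z \right)} = 2$ ($x{\left(z \right)} = \frac{2 z}{z} = 2$)
$- (m 6 \cdot 117 + x{\left(R{\left(-3 \right)} \right)}) = - (0 \cdot 6 \cdot 117 + 2) = - (0 \cdot 117 + 2) = - (0 + 2) = \left(-1\right) 2 = -2$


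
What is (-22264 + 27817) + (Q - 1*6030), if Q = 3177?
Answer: 2700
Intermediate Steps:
(-22264 + 27817) + (Q - 1*6030) = (-22264 + 27817) + (3177 - 1*6030) = 5553 + (3177 - 6030) = 5553 - 2853 = 2700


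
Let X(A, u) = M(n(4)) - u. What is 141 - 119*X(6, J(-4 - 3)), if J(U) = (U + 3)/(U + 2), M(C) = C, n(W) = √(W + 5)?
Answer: -604/5 ≈ -120.80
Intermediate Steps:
n(W) = √(5 + W)
J(U) = (3 + U)/(2 + U)
X(A, u) = 3 - u (X(A, u) = √(5 + 4) - u = √9 - u = 3 - u)
141 - 119*X(6, J(-4 - 3)) = 141 - 119*(3 - (3 + (-4 - 3))/(2 + (-4 - 3))) = 141 - 119*(3 - (3 - 7)/(2 - 7)) = 141 - 119*(3 - (-4)/(-5)) = 141 - 119*(3 - (-1)*(-4)/5) = 141 - 119*(3 - 1*⅘) = 141 - 119*(3 - ⅘) = 141 - 119*11/5 = 141 - 1309/5 = -604/5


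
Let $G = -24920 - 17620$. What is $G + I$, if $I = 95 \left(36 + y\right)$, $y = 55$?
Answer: $-33895$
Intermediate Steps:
$I = 8645$ ($I = 95 \left(36 + 55\right) = 95 \cdot 91 = 8645$)
$G = -42540$ ($G = -24920 - 17620 = -42540$)
$G + I = -42540 + 8645 = -33895$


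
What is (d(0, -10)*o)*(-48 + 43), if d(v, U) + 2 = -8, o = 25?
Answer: 1250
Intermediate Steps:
d(v, U) = -10 (d(v, U) = -2 - 8 = -10)
(d(0, -10)*o)*(-48 + 43) = (-10*25)*(-48 + 43) = -250*(-5) = 1250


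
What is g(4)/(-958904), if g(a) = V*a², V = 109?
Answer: -218/119863 ≈ -0.0018187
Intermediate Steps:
g(a) = 109*a²
g(4)/(-958904) = (109*4²)/(-958904) = (109*16)*(-1/958904) = 1744*(-1/958904) = -218/119863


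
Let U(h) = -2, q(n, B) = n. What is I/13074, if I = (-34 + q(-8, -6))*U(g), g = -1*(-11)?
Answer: 14/2179 ≈ 0.0064250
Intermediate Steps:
g = 11
I = 84 (I = (-34 - 8)*(-2) = -42*(-2) = 84)
I/13074 = 84/13074 = 84*(1/13074) = 14/2179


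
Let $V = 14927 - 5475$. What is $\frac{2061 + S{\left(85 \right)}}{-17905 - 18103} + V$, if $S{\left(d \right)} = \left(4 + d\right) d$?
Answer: $\frac{170168995}{18004} \approx 9451.7$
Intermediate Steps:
$V = 9452$ ($V = 14927 - 5475 = 9452$)
$S{\left(d \right)} = d \left(4 + d\right)$
$\frac{2061 + S{\left(85 \right)}}{-17905 - 18103} + V = \frac{2061 + 85 \left(4 + 85\right)}{-17905 - 18103} + 9452 = \frac{2061 + 85 \cdot 89}{-36008} + 9452 = \left(2061 + 7565\right) \left(- \frac{1}{36008}\right) + 9452 = 9626 \left(- \frac{1}{36008}\right) + 9452 = - \frac{4813}{18004} + 9452 = \frac{170168995}{18004}$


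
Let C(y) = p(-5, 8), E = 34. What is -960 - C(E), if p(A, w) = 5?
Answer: -965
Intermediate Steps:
C(y) = 5
-960 - C(E) = -960 - 1*5 = -960 - 5 = -965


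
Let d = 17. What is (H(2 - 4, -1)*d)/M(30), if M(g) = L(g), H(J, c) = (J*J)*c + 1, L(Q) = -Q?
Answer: 17/10 ≈ 1.7000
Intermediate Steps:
H(J, c) = 1 + c*J² (H(J, c) = J²*c + 1 = c*J² + 1 = 1 + c*J²)
M(g) = -g
(H(2 - 4, -1)*d)/M(30) = ((1 - (2 - 4)²)*17)/((-1*30)) = ((1 - 1*(-2)²)*17)/(-30) = ((1 - 1*4)*17)*(-1/30) = ((1 - 4)*17)*(-1/30) = -3*17*(-1/30) = -51*(-1/30) = 17/10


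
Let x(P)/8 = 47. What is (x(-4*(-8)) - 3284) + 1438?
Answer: -1470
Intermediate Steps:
x(P) = 376 (x(P) = 8*47 = 376)
(x(-4*(-8)) - 3284) + 1438 = (376 - 3284) + 1438 = -2908 + 1438 = -1470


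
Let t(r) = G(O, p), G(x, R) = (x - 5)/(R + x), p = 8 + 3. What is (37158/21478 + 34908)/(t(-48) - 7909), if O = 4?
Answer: -803347695/182004572 ≈ -4.4139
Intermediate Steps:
p = 11
G(x, R) = (-5 + x)/(R + x)
t(r) = -1/15 (t(r) = (-5 + 4)/(11 + 4) = -1/15)
(37158/21478 + 34908)/(t(-48) - 7909) = (37158/21478 + 34908)/(-1/15 - 7909) = (37158*(1/21478) + 34908)/(-118636/15) = (18579/10739 + 34908)*(-15/118636) = (374895591/10739)*(-15/118636) = -803347695/182004572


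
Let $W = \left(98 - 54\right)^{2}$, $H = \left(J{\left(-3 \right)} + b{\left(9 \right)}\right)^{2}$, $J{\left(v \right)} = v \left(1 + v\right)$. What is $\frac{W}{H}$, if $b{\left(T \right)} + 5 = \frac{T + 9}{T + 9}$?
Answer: $484$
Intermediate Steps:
$b{\left(T \right)} = -4$ ($b{\left(T \right)} = -5 + \frac{T + 9}{T + 9} = -5 + \frac{9 + T}{9 + T} = -5 + 1 = -4$)
$H = 4$ ($H = \left(- 3 \left(1 - 3\right) - 4\right)^{2} = \left(\left(-3\right) \left(-2\right) - 4\right)^{2} = \left(6 - 4\right)^{2} = 2^{2} = 4$)
$W = 1936$ ($W = 44^{2} = 1936$)
$\frac{W}{H} = \frac{1936}{4} = 1936 \cdot \frac{1}{4} = 484$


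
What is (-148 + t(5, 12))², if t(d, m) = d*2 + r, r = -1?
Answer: 19321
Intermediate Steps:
t(d, m) = -1 + 2*d (t(d, m) = d*2 - 1 = 2*d - 1 = -1 + 2*d)
(-148 + t(5, 12))² = (-148 + (-1 + 2*5))² = (-148 + (-1 + 10))² = (-148 + 9)² = (-139)² = 19321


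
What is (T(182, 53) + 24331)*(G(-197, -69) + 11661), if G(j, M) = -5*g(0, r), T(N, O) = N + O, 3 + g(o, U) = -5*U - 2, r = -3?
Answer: 285235826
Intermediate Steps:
g(o, U) = -5 - 5*U (g(o, U) = -3 + (-5*U - 2) = -3 + (-2 - 5*U) = -5 - 5*U)
G(j, M) = -50 (G(j, M) = -5*(-5 - 5*(-3)) = -5*(-5 + 15) = -5*10 = -50)
(T(182, 53) + 24331)*(G(-197, -69) + 11661) = ((182 + 53) + 24331)*(-50 + 11661) = (235 + 24331)*11611 = 24566*11611 = 285235826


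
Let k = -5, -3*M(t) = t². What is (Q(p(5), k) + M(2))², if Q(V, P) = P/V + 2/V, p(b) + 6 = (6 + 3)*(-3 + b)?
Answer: 361/144 ≈ 2.5069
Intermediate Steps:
M(t) = -t²/3
p(b) = -33 + 9*b (p(b) = -6 + (6 + 3)*(-3 + b) = -6 + 9*(-3 + b) = -6 + (-27 + 9*b) = -33 + 9*b)
Q(V, P) = 2/V + P/V
(Q(p(5), k) + M(2))² = ((2 - 5)/(-33 + 9*5) - ⅓*2²)² = (-3/(-33 + 45) - ⅓*4)² = (-3/12 - 4/3)² = ((1/12)*(-3) - 4/3)² = (-¼ - 4/3)² = (-19/12)² = 361/144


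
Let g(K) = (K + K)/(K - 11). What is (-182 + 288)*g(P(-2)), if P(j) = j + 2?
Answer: 0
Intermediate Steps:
P(j) = 2 + j
g(K) = 2*K/(-11 + K) (g(K) = (2*K)/(-11 + K) = 2*K/(-11 + K))
(-182 + 288)*g(P(-2)) = (-182 + 288)*(2*(2 - 2)/(-11 + (2 - 2))) = 106*(2*0/(-11 + 0)) = 106*(2*0/(-11)) = 106*(2*0*(-1/11)) = 106*0 = 0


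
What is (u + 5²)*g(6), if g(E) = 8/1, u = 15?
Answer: 320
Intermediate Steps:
g(E) = 8 (g(E) = 8*1 = 8)
(u + 5²)*g(6) = (15 + 5²)*8 = (15 + 25)*8 = 40*8 = 320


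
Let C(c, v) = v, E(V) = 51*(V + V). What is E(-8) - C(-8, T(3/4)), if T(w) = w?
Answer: -3267/4 ≈ -816.75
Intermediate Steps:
E(V) = 102*V (E(V) = 51*(2*V) = 102*V)
E(-8) - C(-8, T(3/4)) = 102*(-8) - 3/4 = -816 - 3/4 = -3267/4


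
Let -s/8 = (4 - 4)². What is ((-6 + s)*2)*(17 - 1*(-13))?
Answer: -360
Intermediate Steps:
s = 0 (s = -8*(4 - 4)² = -8*0² = -8*0 = 0)
((-6 + s)*2)*(17 - 1*(-13)) = ((-6 + 0)*2)*(17 - 1*(-13)) = (-6*2)*(17 + 13) = -12*30 = -360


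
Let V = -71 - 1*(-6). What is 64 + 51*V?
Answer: -3251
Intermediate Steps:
V = -65 (V = -71 + 6 = -65)
64 + 51*V = 64 + 51*(-65) = 64 - 3315 = -3251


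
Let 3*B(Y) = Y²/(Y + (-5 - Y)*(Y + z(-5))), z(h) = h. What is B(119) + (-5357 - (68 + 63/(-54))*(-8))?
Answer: -202798100/42051 ≈ -4822.7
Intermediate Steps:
B(Y) = Y²/(3*(Y + (-5 + Y)*(-5 - Y))) (B(Y) = (Y²/(Y + (-5 - Y)*(Y - 5)))/3 = (Y²/(Y + (-5 - Y)*(-5 + Y)))/3 = (Y²/(Y + (-5 + Y)*(-5 - Y)))/3 = Y²/(3*(Y + (-5 + Y)*(-5 - Y))))
B(119) + (-5357 - (68 + 63/(-54))*(-8)) = 119²/(75 - 3*119² + 3*119) + (-5357 - (68 + 63/(-54))*(-8)) = 14161/(75 - 3*14161 + 357) + (-5357 - (68 + 63*(-1/54))*(-8)) = 14161/(75 - 42483 + 357) + (-5357 - (68 - 7/6)*(-8)) = 14161/(-42051) + (-5357 - 401*(-8)/6) = 14161*(-1/42051) + (-5357 - 1*(-1604/3)) = -14161/42051 + (-5357 + 1604/3) = -14161/42051 - 14467/3 = -202798100/42051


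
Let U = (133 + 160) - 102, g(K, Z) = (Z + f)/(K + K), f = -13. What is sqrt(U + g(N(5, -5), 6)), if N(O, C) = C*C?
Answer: sqrt(19086)/10 ≈ 13.815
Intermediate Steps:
N(O, C) = C**2
g(K, Z) = (-13 + Z)/(2*K) (g(K, Z) = (Z - 13)/(K + K) = (-13 + Z)/((2*K)) = (-13 + Z)*(1/(2*K)) = (-13 + Z)/(2*K))
U = 191 (U = 293 - 102 = 191)
sqrt(U + g(N(5, -5), 6)) = sqrt(191 + (-13 + 6)/(2*((-5)**2))) = sqrt(191 + (1/2)*(-7)/25) = sqrt(191 + (1/2)*(1/25)*(-7)) = sqrt(191 - 7/50) = sqrt(9543/50) = sqrt(19086)/10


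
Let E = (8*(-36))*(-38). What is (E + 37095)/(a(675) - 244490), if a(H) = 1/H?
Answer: -32426325/165030749 ≈ -0.19649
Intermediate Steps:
E = 10944 (E = -288*(-38) = 10944)
(E + 37095)/(a(675) - 244490) = (10944 + 37095)/(1/675 - 244490) = 48039/(1/675 - 244490) = 48039/(-165030749/675) = 48039*(-675/165030749) = -32426325/165030749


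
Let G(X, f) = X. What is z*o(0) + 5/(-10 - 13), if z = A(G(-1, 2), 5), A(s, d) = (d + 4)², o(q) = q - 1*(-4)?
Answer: 7447/23 ≈ 323.78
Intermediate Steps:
o(q) = 4 + q (o(q) = q + 4 = 4 + q)
A(s, d) = (4 + d)²
z = 81 (z = (4 + 5)² = 9² = 81)
z*o(0) + 5/(-10 - 13) = 81*(4 + 0) + 5/(-10 - 13) = 81*4 + 5/(-23) = 324 - 1/23*5 = 324 - 5/23 = 7447/23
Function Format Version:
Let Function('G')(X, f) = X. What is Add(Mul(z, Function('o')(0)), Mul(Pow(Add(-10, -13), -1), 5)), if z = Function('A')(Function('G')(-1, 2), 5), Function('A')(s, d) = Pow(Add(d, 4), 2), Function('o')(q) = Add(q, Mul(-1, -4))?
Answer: Rational(7447, 23) ≈ 323.78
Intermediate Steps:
Function('o')(q) = Add(4, q) (Function('o')(q) = Add(q, 4) = Add(4, q))
Function('A')(s, d) = Pow(Add(4, d), 2)
z = 81 (z = Pow(Add(4, 5), 2) = Pow(9, 2) = 81)
Add(Mul(z, Function('o')(0)), Mul(Pow(Add(-10, -13), -1), 5)) = Add(Mul(81, Add(4, 0)), Mul(Pow(Add(-10, -13), -1), 5)) = Add(Mul(81, 4), Mul(Pow(-23, -1), 5)) = Add(324, Mul(Rational(-1, 23), 5)) = Add(324, Rational(-5, 23)) = Rational(7447, 23)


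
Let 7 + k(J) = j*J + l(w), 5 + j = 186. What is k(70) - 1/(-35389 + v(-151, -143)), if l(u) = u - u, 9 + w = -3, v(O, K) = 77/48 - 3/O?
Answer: 3247903765011/256487701 ≈ 12663.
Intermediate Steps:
j = 181 (j = -5 + 186 = 181)
v(O, K) = 77/48 - 3/O (v(O, K) = 77*(1/48) - 3/O = 77/48 - 3/O)
w = -12 (w = -9 - 3 = -12)
l(u) = 0
k(J) = -7 + 181*J (k(J) = -7 + (181*J + 0) = -7 + 181*J)
k(70) - 1/(-35389 + v(-151, -143)) = (-7 + 181*70) - 1/(-35389 + (77/48 - 3/(-151))) = (-7 + 12670) - 1/(-35389 + (77/48 - 3*(-1/151))) = 12663 - 1/(-35389 + (77/48 + 3/151)) = 12663 - 1/(-35389 + 11771/7248) = 12663 - 1/(-256487701/7248) = 12663 - 1*(-7248/256487701) = 12663 + 7248/256487701 = 3247903765011/256487701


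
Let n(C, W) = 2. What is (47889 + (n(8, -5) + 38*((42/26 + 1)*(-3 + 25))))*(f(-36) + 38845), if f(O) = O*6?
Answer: 25147749403/13 ≈ 1.9344e+9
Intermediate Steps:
f(O) = 6*O
(47889 + (n(8, -5) + 38*((42/26 + 1)*(-3 + 25))))*(f(-36) + 38845) = (47889 + (2 + 38*((42/26 + 1)*(-3 + 25))))*(6*(-36) + 38845) = (47889 + (2 + 38*((42*(1/26) + 1)*22)))*(-216 + 38845) = (47889 + (2 + 38*((21/13 + 1)*22)))*38629 = (47889 + (2 + 38*((34/13)*22)))*38629 = (47889 + (2 + 38*(748/13)))*38629 = (47889 + (2 + 28424/13))*38629 = (47889 + 28450/13)*38629 = (651007/13)*38629 = 25147749403/13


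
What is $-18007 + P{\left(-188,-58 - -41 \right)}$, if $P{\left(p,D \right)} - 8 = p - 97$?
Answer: $-18284$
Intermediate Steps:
$P{\left(p,D \right)} = -89 + p$ ($P{\left(p,D \right)} = 8 + \left(p - 97\right) = 8 + \left(-97 + p\right) = -89 + p$)
$-18007 + P{\left(-188,-58 - -41 \right)} = -18007 - 277 = -18284$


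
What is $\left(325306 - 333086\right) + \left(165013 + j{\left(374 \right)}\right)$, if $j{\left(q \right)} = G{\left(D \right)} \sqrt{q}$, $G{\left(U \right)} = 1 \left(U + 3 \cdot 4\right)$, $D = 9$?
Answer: $157233 + 21 \sqrt{374} \approx 1.5764 \cdot 10^{5}$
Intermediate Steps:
$G{\left(U \right)} = 12 + U$ ($G{\left(U \right)} = 1 \left(U + 12\right) = 1 \left(12 + U\right) = 12 + U$)
$j{\left(q \right)} = 21 \sqrt{q}$ ($j{\left(q \right)} = \left(12 + 9\right) \sqrt{q} = 21 \sqrt{q}$)
$\left(325306 - 333086\right) + \left(165013 + j{\left(374 \right)}\right) = \left(325306 - 333086\right) + \left(165013 + 21 \sqrt{374}\right) = -7780 + \left(165013 + 21 \sqrt{374}\right) = 157233 + 21 \sqrt{374}$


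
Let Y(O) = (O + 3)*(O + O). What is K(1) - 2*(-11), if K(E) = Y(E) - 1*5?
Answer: 25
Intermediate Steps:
Y(O) = 2*O*(3 + O) (Y(O) = (3 + O)*(2*O) = 2*O*(3 + O))
K(E) = -5 + 2*E*(3 + E) (K(E) = 2*E*(3 + E) - 1*5 = 2*E*(3 + E) - 5 = -5 + 2*E*(3 + E))
K(1) - 2*(-11) = (-5 + 2*1*(3 + 1)) - 2*(-11) = (-5 + 2*1*4) + 22 = (-5 + 8) + 22 = 3 + 22 = 25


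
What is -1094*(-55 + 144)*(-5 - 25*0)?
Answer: 486830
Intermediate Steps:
-1094*(-55 + 144)*(-5 - 25*0) = -97366*(-5 + 0) = -97366*(-5) = -1094*(-445) = 486830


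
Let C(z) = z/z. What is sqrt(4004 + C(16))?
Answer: 3*sqrt(445) ≈ 63.285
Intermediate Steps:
C(z) = 1
sqrt(4004 + C(16)) = sqrt(4004 + 1) = sqrt(4005) = 3*sqrt(445)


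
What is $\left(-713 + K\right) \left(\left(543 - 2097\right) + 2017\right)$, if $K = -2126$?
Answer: $-1314457$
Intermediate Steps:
$\left(-713 + K\right) \left(\left(543 - 2097\right) + 2017\right) = \left(-713 - 2126\right) \left(\left(543 - 2097\right) + 2017\right) = - 2839 \left(-1554 + 2017\right) = \left(-2839\right) 463 = -1314457$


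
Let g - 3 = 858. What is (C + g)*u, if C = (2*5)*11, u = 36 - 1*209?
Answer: -167983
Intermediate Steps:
g = 861 (g = 3 + 858 = 861)
u = -173 (u = 36 - 209 = -173)
C = 110 (C = 10*11 = 110)
(C + g)*u = (110 + 861)*(-173) = 971*(-173) = -167983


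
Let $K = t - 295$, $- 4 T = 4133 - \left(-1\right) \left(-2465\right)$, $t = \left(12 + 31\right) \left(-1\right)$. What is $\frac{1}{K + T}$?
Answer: $- \frac{1}{755} \approx -0.0013245$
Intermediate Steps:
$t = -43$ ($t = 43 \left(-1\right) = -43$)
$T = -417$ ($T = - \frac{4133 - \left(-1\right) \left(-2465\right)}{4} = - \frac{4133 - 2465}{4} = \left(- \frac{1}{4}\right) 1668 = -417$)
$K = -338$ ($K = -43 - 295 = -338$)
$\frac{1}{K + T} = \frac{1}{-338 - 417} = \frac{1}{-755} = - \frac{1}{755}$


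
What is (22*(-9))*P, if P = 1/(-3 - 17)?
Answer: 99/10 ≈ 9.9000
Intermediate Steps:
P = -1/20 (P = 1/(-20) = -1/20 ≈ -0.050000)
(22*(-9))*P = (22*(-9))*(-1/20) = -198*(-1/20) = 99/10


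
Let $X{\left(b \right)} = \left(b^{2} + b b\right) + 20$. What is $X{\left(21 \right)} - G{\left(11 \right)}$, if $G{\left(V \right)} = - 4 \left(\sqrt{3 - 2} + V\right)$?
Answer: $950$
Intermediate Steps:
$G{\left(V \right)} = -4 - 4 V$ ($G{\left(V \right)} = - 4 \left(\sqrt{1} + V\right) = - 4 \left(1 + V\right) = -4 - 4 V$)
$X{\left(b \right)} = 20 + 2 b^{2}$ ($X{\left(b \right)} = \left(b^{2} + b^{2}\right) + 20 = 2 b^{2} + 20 = 20 + 2 b^{2}$)
$X{\left(21 \right)} - G{\left(11 \right)} = \left(20 + 2 \cdot 21^{2}\right) - \left(-4 - 44\right) = \left(20 + 2 \cdot 441\right) - \left(-4 - 44\right) = \left(20 + 882\right) - -48 = 902 + 48 = 950$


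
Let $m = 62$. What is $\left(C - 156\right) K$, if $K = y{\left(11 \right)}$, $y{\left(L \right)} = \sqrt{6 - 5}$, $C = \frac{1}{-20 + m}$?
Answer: $- \frac{6551}{42} \approx -155.98$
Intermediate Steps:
$C = \frac{1}{42}$ ($C = \frac{1}{-20 + 62} = \frac{1}{42} \approx 0.02381$)
$y{\left(L \right)} = 1$ ($y{\left(L \right)} = \sqrt{1} = 1$)
$K = 1$
$\left(C - 156\right) K = \left(\frac{1}{42} - 156\right) 1 = \left(- \frac{6551}{42}\right) 1 = - \frac{6551}{42}$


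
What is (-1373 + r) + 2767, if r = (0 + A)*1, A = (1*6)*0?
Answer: 1394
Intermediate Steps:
A = 0 (A = 6*0 = 0)
r = 0 (r = (0 + 0)*1 = 0*1 = 0)
(-1373 + r) + 2767 = (-1373 + 0) + 2767 = -1373 + 2767 = 1394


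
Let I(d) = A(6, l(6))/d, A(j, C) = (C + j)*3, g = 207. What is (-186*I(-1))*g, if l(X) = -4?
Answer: 231012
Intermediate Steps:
A(j, C) = 3*C + 3*j
I(d) = 6/d (I(d) = (3*(-4) + 3*6)/d = (-12 + 18)/d = 6/d)
(-186*I(-1))*g = -1116/(-1)*207 = -1116*(-1)*207 = -186*(-6)*207 = 1116*207 = 231012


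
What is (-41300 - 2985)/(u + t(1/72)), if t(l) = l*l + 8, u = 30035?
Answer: -229573440/155742913 ≈ -1.4741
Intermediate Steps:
t(l) = 8 + l**2 (t(l) = l**2 + 8 = 8 + l**2)
(-41300 - 2985)/(u + t(1/72)) = (-41300 - 2985)/(30035 + (8 + (1/72)**2)) = -44285/(30035 + (8 + (1/72)**2)) = -44285/(30035 + (8 + 1/5184)) = -44285/(30035 + 41473/5184) = -44285/155742913/5184 = -44285*5184/155742913 = -229573440/155742913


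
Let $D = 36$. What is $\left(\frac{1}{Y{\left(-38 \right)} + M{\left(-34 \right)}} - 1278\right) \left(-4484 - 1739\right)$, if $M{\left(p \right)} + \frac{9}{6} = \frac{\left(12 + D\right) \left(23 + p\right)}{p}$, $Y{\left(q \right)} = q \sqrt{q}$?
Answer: $\frac{72326286535860}{9094223} - \frac{39051992 i \sqrt{38}}{9094223} \approx 7.953 \cdot 10^{6} - 26.471 i$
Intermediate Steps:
$Y{\left(q \right)} = q^{\frac{3}{2}}$
$M{\left(p \right)} = - \frac{3}{2} + \frac{1104 + 48 p}{p}$ ($M{\left(p \right)} = - \frac{3}{2} + \frac{\left(12 + 36\right) \left(23 + p\right)}{p} = - \frac{3}{2} + \frac{48 \left(23 + p\right)}{p} = - \frac{3}{2} + \frac{1104 + 48 p}{p}$)
$\left(\frac{1}{Y{\left(-38 \right)} + M{\left(-34 \right)}} - 1278\right) \left(-4484 - 1739\right) = \left(\frac{1}{\left(-38\right)^{\frac{3}{2}} + \left(\frac{93}{2} + \frac{1104}{-34}\right)} - 1278\right) \left(-4484 - 1739\right) = \left(\frac{1}{- 38 i \sqrt{38} + \left(\frac{93}{2} + 1104 \left(- \frac{1}{34}\right)\right)} - 1278\right) \left(-6223\right) = \left(\frac{1}{- 38 i \sqrt{38} + \left(\frac{93}{2} - \frac{552}{17}\right)} - 1278\right) \left(-6223\right) = \left(\frac{1}{- 38 i \sqrt{38} + \frac{477}{34}} - 1278\right) \left(-6223\right) = \left(\frac{1}{\frac{477}{34} - 38 i \sqrt{38}} - 1278\right) \left(-6223\right) = \left(-1278 + \frac{1}{\frac{477}{34} - 38 i \sqrt{38}}\right) \left(-6223\right) = 7952994 - \frac{6223}{\frac{477}{34} - 38 i \sqrt{38}}$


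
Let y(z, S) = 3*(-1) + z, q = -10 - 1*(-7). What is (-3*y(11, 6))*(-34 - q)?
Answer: 744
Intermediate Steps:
q = -3 (q = -10 + 7 = -3)
y(z, S) = -3 + z
(-3*y(11, 6))*(-34 - q) = (-3*(-3 + 11))*(-34 - 1*(-3)) = (-3*8)*(-34 + 3) = -24*(-31) = 744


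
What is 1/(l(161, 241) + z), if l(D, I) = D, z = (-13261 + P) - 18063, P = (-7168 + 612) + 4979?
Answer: -1/32740 ≈ -3.0544e-5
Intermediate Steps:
P = -1577 (P = -6556 + 4979 = -1577)
z = -32901 (z = (-13261 - 1577) - 18063 = -14838 - 18063 = -32901)
1/(l(161, 241) + z) = 1/(161 - 32901) = 1/(-32740) = -1/32740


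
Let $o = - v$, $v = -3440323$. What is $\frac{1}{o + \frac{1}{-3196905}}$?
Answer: $\frac{3196905}{10998385800314} \approx 2.9067 \cdot 10^{-7}$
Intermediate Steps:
$o = 3440323$ ($o = \left(-1\right) \left(-3440323\right) = 3440323$)
$\frac{1}{o + \frac{1}{-3196905}} = \frac{1}{3440323 + \frac{1}{-3196905}} = \frac{1}{3440323 - \frac{1}{3196905}} = \frac{1}{\frac{10998385800314}{3196905}} = \frac{3196905}{10998385800314}$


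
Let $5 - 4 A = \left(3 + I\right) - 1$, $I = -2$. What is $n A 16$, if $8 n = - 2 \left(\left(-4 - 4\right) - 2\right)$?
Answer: $50$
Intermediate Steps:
$A = \frac{5}{4}$ ($A = \frac{5}{4} - \frac{\left(3 - 2\right) - 1}{4} = \frac{5}{4} - \frac{1 - 1}{4} = \frac{5}{4} - 0 = \frac{5}{4} + 0 = \frac{5}{4} \approx 1.25$)
$n = \frac{5}{2}$ ($n = \frac{\left(-2\right) \left(\left(-4 - 4\right) - 2\right)}{8} = \frac{\left(-2\right) \left(-8 - 2\right)}{8} = \frac{\left(-2\right) \left(-10\right)}{8} = \frac{1}{8} \cdot 20 = \frac{5}{2} \approx 2.5$)
$n A 16 = \frac{5}{2} \cdot \frac{5}{4} \cdot 16 = \frac{25}{8} \cdot 16 = 50$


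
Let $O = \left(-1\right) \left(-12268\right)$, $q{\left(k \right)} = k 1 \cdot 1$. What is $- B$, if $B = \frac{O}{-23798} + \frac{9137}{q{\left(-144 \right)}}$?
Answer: $\frac{109604459}{1713456} \approx 63.967$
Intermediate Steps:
$q{\left(k \right)} = k$ ($q{\left(k \right)} = k 1 = k$)
$O = 12268$
$B = - \frac{109604459}{1713456}$ ($B = \frac{12268}{-23798} + \frac{9137}{-144} = 12268 \left(- \frac{1}{23798}\right) + 9137 \left(- \frac{1}{144}\right) = - \frac{6134}{11899} - \frac{9137}{144} = - \frac{109604459}{1713456} \approx -63.967$)
$- B = \left(-1\right) \left(- \frac{109604459}{1713456}\right) = \frac{109604459}{1713456}$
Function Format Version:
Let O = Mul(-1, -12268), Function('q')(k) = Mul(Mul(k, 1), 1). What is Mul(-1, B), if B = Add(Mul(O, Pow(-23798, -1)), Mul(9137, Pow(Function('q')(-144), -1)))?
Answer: Rational(109604459, 1713456) ≈ 63.967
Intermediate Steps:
Function('q')(k) = k (Function('q')(k) = Mul(k, 1) = k)
O = 12268
B = Rational(-109604459, 1713456) (B = Add(Mul(12268, Pow(-23798, -1)), Mul(9137, Pow(-144, -1))) = Add(Mul(12268, Rational(-1, 23798)), Mul(9137, Rational(-1, 144))) = Add(Rational(-6134, 11899), Rational(-9137, 144)) = Rational(-109604459, 1713456) ≈ -63.967)
Mul(-1, B) = Mul(-1, Rational(-109604459, 1713456)) = Rational(109604459, 1713456)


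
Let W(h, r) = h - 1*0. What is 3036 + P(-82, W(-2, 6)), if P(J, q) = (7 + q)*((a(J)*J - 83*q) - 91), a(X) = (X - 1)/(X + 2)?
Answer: 23885/8 ≈ 2985.6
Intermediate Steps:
W(h, r) = h (W(h, r) = h + 0 = h)
a(X) = (-1 + X)/(2 + X)
P(J, q) = (7 + q)*(-91 - 83*q + J*(-1 + J)/(2 + J)) (P(J, q) = (7 + q)*((((-1 + J)/(2 + J))*J - 83*q) - 91) = (7 + q)*((J*(-1 + J)/(2 + J) - 83*q) - 91) = (7 + q)*((-83*q + J*(-1 + J)/(2 + J)) - 91) = (7 + q)*(-91 - 83*q + J*(-1 + J)/(2 + J)))
3036 + P(-82, W(-2, 6)) = 3036 + (-(2 - 82)*(637 + 83*(-2)**2 + 672*(-2)) + 7*(-82)*(-1 - 82) - 82*(-2)*(-1 - 82))/(2 - 82) = 3036 + (-1*(-80)*(637 + 83*4 - 1344) + 7*(-82)*(-83) - 82*(-2)*(-83))/(-80) = 3036 - (-1*(-80)*(637 + 332 - 1344) + 47642 - 13612)/80 = 3036 - (-1*(-80)*(-375) + 47642 - 13612)/80 = 3036 - (-30000 + 47642 - 13612)/80 = 3036 - 1/80*4030 = 3036 - 403/8 = 23885/8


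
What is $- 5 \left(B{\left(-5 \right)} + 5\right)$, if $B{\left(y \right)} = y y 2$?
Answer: $-275$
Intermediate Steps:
$B{\left(y \right)} = 2 y^{2}$ ($B{\left(y \right)} = y^{2} \cdot 2 = 2 y^{2}$)
$- 5 \left(B{\left(-5 \right)} + 5\right) = - 5 \left(2 \left(-5\right)^{2} + 5\right) = - 5 \left(2 \cdot 25 + 5\right) = - 5 \left(50 + 5\right) = \left(-5\right) 55 = -275$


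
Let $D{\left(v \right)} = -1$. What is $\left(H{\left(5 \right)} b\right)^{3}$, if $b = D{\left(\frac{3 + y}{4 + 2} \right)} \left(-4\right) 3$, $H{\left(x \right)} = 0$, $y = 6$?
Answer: $0$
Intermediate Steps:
$b = 12$ ($b = \left(-1\right) \left(-4\right) 3 = 4 \cdot 3 = 12$)
$\left(H{\left(5 \right)} b\right)^{3} = \left(0 \cdot 12\right)^{3} = 0^{3} = 0$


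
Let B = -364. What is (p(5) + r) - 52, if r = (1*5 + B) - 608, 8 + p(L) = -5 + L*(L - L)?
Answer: -1032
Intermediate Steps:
p(L) = -13 (p(L) = -8 + (-5 + L*(L - L)) = -8 + (-5 + L*0) = -8 + (-5 + 0) = -8 - 5 = -13)
r = -967 (r = (1*5 - 364) - 608 = (5 - 364) - 608 = -359 - 608 = -967)
(p(5) + r) - 52 = (-13 - 967) - 52 = -980 - 52 = -1032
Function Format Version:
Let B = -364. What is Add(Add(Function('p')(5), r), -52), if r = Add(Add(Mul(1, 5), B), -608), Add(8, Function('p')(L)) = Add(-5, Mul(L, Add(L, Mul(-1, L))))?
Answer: -1032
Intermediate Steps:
Function('p')(L) = -13 (Function('p')(L) = Add(-8, Add(-5, Mul(L, Add(L, Mul(-1, L))))) = Add(-8, Add(-5, Mul(L, 0))) = Add(-8, Add(-5, 0)) = Add(-8, -5) = -13)
r = -967 (r = Add(Add(Mul(1, 5), -364), -608) = Add(Add(5, -364), -608) = Add(-359, -608) = -967)
Add(Add(Function('p')(5), r), -52) = Add(Add(-13, -967), -52) = Add(-980, -52) = -1032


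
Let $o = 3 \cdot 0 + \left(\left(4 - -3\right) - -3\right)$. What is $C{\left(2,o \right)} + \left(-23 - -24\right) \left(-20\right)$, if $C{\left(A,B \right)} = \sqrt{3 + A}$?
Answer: $-20 + \sqrt{5} \approx -17.764$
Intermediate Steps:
$o = 10$ ($o = 0 + \left(\left(4 + 3\right) + 3\right) = 0 + \left(7 + 3\right) = 0 + 10 = 10$)
$C{\left(2,o \right)} + \left(-23 - -24\right) \left(-20\right) = \sqrt{3 + 2} + \left(-23 - -24\right) \left(-20\right) = \sqrt{5} + \left(-23 + 24\right) \left(-20\right) = \sqrt{5} + 1 \left(-20\right) = \sqrt{5} - 20 = -20 + \sqrt{5}$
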